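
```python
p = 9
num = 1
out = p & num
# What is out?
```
Trace:
  p=9
  p=9, num=1
  p=9, num=1, out=1

Final answer: 1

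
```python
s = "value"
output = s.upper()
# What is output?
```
Trace:
  s='value'
  s='value', output='VALUE'

Final answer: 'VALUE'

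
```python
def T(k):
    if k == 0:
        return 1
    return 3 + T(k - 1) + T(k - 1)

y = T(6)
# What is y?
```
Call trace (a repeated sub-call is expanded the first time; later identical calls just restate its return value):
T(k=6)
  T(k=5)
    T(k=4)
      T(k=3)
        T(k=2)
          T(k=1)
            T(k=0)
            -> return 1
            T(k=0)
            -> return 1
          -> return 5
          T(k=1) -> return 5  (same call as traced above)
        -> return 13
        T(k=2) -> return 13  (same call as traced above)
      -> return 29
      T(k=3) -> return 29  (same call as traced above)
    -> return 61
    T(k=4) -> return 61  (same call as traced above)
  -> return 125
  T(k=5) -> return 125  (same call as traced above)
-> return 253

Final answer: 253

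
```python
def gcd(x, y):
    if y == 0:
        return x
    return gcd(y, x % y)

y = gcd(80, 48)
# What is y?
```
Call trace:
gcd(x=80, y=48)
  gcd(x=48, y=32)
    gcd(x=32, y=16)
      gcd(x=16, y=0)
      -> return 16
    -> return 16
  -> return 16
-> return 16

Final answer: 16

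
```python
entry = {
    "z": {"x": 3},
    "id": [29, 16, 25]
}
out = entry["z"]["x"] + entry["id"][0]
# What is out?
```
Trace:
  entry={'z': {'x': 3}, 'id': [29, 16, 25]}
  entry={'z': {'x': 3}, 'id': [29, 16, 25]}, out=32

Final answer: 32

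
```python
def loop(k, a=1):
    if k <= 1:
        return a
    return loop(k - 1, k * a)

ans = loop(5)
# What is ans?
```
Call trace:
loop(k=5, a=1)
  loop(k=4, a=5)
    loop(k=3, a=20)
      loop(k=2, a=60)
        loop(k=1, a=120)
        -> return 120
      -> return 120
    -> return 120
  -> return 120
-> return 120

Final answer: 120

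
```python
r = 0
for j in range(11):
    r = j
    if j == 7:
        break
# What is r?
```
Trace:
  r=0
  r=0, j=0
  r=1, j=1
  r=2, j=2
  r=3, j=3
  r=4, j=4
  r=5, j=5
  r=6, j=6
  r=7, j=7

Final answer: 7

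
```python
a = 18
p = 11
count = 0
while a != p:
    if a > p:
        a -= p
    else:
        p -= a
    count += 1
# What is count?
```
Trace:
  a=18
  a=18, p=11
  a=18, p=11, count=0
  a=7, p=11, count=1
  a=7, p=4, count=2
  a=3, p=4, count=3
  a=3, p=1, count=4
  a=2, p=1, count=5
  a=1, p=1, count=6

Final answer: 6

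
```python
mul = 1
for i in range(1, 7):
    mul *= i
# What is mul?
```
Trace:
  mul=1
  mul=1, i=1
  mul=2, i=2
  mul=6, i=3
  mul=24, i=4
  mul=120, i=5
  mul=720, i=6

Final answer: 720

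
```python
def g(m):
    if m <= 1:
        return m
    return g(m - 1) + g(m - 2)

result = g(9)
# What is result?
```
Call trace (a repeated sub-call is expanded the first time; later identical calls just restate its return value):
g(m=9)
  g(m=8)
    g(m=7)
      g(m=6)
        g(m=5)
          g(m=4)
            g(m=3)
              g(m=2)
                g(m=1)
                -> return 1
                g(m=0)
                -> return 0
              -> return 1
              g(m=1)
              -> return 1
            -> return 2
            g(m=2) -> return 1  (same call as traced above)
          -> return 3
          g(m=3) -> return 2  (same call as traced above)
        -> return 5
        g(m=4) -> return 3  (same call as traced above)
      -> return 8
      g(m=5) -> return 5  (same call as traced above)
    -> return 13
    g(m=6) -> return 8  (same call as traced above)
  -> return 21
  g(m=7) -> return 13  (same call as traced above)
-> return 34

Final answer: 34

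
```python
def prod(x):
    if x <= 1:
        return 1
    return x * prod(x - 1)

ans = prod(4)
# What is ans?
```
Call trace:
prod(x=4)
  prod(x=3)
    prod(x=2)
      prod(x=1)
      -> return 1
    -> return 2
  -> return 6
-> return 24

Final answer: 24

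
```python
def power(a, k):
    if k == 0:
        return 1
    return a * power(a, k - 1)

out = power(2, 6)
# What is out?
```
Call trace:
power(a=2, k=6)
  power(a=2, k=5)
    power(a=2, k=4)
      power(a=2, k=3)
        power(a=2, k=2)
          power(a=2, k=1)
            power(a=2, k=0)
            -> return 1
          -> return 2
        -> return 4
      -> return 8
    -> return 16
  -> return 32
-> return 64

Final answer: 64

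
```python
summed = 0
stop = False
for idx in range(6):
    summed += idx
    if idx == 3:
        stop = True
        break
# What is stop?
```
Trace:
  summed=0
  summed=0, stop=False
  summed=0, stop=False, idx=0
  summed=1, stop=False, idx=1
  summed=3, stop=False, idx=2
  summed=6, stop=True, idx=3

Final answer: True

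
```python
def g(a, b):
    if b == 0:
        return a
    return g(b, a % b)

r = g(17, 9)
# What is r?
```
Call trace:
g(a=17, b=9)
  g(a=9, b=8)
    g(a=8, b=1)
      g(a=1, b=0)
      -> return 1
    -> return 1
  -> return 1
-> return 1

Final answer: 1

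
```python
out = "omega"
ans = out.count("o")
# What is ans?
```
Trace:
  out='omega'
  out='omega', ans=1

Final answer: 1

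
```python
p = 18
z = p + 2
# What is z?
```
Trace:
  p=18
  p=18, z=20

Final answer: 20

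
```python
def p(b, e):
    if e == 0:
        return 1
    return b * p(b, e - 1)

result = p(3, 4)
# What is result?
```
Call trace:
p(b=3, e=4)
  p(b=3, e=3)
    p(b=3, e=2)
      p(b=3, e=1)
        p(b=3, e=0)
        -> return 1
      -> return 3
    -> return 9
  -> return 27
-> return 81

Final answer: 81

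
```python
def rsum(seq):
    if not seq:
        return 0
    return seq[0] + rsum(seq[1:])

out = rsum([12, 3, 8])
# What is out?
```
Call trace:
rsum(seq=[12, 3, 8])
  rsum(seq=[3, 8])
    rsum(seq=[8])
      rsum(seq=[])
      -> return 0
    -> return 8
  -> return 11
-> return 23

Final answer: 23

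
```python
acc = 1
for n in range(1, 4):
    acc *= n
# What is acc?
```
Trace:
  acc=1
  acc=1, n=1
  acc=2, n=2
  acc=6, n=3

Final answer: 6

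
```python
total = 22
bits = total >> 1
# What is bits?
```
Trace:
  total=22
  total=22, bits=11

Final answer: 11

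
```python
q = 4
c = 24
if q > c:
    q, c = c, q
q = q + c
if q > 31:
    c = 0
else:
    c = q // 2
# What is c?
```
Trace:
  q=4
  q=4, c=24
  q=4, c=24
  q=28, c=24
  q=28, c=14

Final answer: 14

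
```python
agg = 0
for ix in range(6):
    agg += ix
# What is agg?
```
Trace:
  agg=0
  agg=0, ix=0
  agg=1, ix=1
  agg=3, ix=2
  agg=6, ix=3
  agg=10, ix=4
  agg=15, ix=5

Final answer: 15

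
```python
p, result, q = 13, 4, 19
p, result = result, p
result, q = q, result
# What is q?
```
Trace:
  p=13, result=4, q=19
  p=4, result=13, q=19
  p=4, result=19, q=13

Final answer: 13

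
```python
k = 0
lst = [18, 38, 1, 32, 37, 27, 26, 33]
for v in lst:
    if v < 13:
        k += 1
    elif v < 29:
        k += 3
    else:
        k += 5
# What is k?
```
Trace:
  k=0
  k=3, v=18
  k=8, v=38
  k=9, v=1
  k=14, v=32
  k=19, v=37
  k=22, v=27
  k=25, v=26
  k=30, v=33

Final answer: 30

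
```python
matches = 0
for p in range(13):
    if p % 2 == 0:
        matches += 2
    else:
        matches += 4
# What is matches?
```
Trace:
  matches=0
  matches=2, p=0
  matches=6, p=1
  matches=8, p=2
  matches=12, p=3
  matches=14, p=4
  matches=18, p=5
  matches=20, p=6
  matches=24, p=7
  matches=26, p=8
  matches=30, p=9
  matches=32, p=10
  matches=36, p=11
  matches=38, p=12

Final answer: 38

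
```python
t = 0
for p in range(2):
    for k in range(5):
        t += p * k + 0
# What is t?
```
Trace:
  t=0
  t=0, p=0, k=0
  t=0, p=0, k=1
  t=0, p=0, k=2
  t=0, p=0, k=3
  t=0, p=0, k=4
  t=0, p=1, k=0
  t=1, p=1, k=1
  t=3, p=1, k=2
  t=6, p=1, k=3
  t=10, p=1, k=4

Final answer: 10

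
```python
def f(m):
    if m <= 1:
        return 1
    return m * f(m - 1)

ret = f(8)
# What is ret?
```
Call trace:
f(m=8)
  f(m=7)
    f(m=6)
      f(m=5)
        f(m=4)
          f(m=3)
            f(m=2)
              f(m=1)
              -> return 1
            -> return 2
          -> return 6
        -> return 24
      -> return 120
    -> return 720
  -> return 5040
-> return 40320

Final answer: 40320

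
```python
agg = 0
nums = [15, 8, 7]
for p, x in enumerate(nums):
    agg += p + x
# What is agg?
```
Trace:
  agg=0
  agg=15, p=0, x=15
  agg=24, p=1, x=8
  agg=33, p=2, x=7

Final answer: 33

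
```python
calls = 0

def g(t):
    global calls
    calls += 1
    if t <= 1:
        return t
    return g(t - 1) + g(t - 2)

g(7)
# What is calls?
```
Call trace (a repeated sub-call is expanded the first time; later identical calls just restate its return value):
g(t=7)
  g(t=6)
    g(t=5)
      g(t=4)
        g(t=3)
          g(t=2)
            g(t=1)
            -> return 1
            g(t=0)
            -> return 0
          -> return 1
          g(t=1)
          -> return 1
        -> return 2
        g(t=2) -> return 1  (same call as traced above)
      -> return 3
      g(t=3) -> return 2  (same call as traced above)
    -> return 5
    g(t=4) -> return 3  (same call as traced above)
  -> return 8
  g(t=5) -> return 5  (same call as traced above)
-> return 13

calls is incremented once per call, so count the calls in each subtree. Let C(t) = number of calls made by g(t).
C(0) = C(1) = 1 (base case, no recursion); C(t) = 1 + C(t - 1) + C(t - 2) otherwise.
C(2) = 1 + C(1) + C(0) = 1 + 1 + 1 = 3
C(3) = 1 + C(2) + C(1) = 1 + 3 + 1 = 5
C(4) = 1 + C(3) + C(2) = 1 + 5 + 3 = 9
C(5) = 1 + C(4) + C(3) = 1 + 9 + 5 = 15
C(6) = 1 + C(5) + C(4) = 1 + 15 + 9 = 25
C(7) = 1 + C(6) + C(5) = 1 + 25 + 15 = 41
calls = C(7) = 41

Final answer: 41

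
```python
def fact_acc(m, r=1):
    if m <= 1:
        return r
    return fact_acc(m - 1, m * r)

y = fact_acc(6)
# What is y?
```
Call trace:
fact_acc(m=6, r=1)
  fact_acc(m=5, r=6)
    fact_acc(m=4, r=30)
      fact_acc(m=3, r=120)
        fact_acc(m=2, r=360)
          fact_acc(m=1, r=720)
          -> return 720
        -> return 720
      -> return 720
    -> return 720
  -> return 720
-> return 720

Final answer: 720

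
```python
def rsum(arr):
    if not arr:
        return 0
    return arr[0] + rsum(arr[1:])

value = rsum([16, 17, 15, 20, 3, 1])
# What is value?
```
Call trace:
rsum(arr=[16, 17, 15, 20, 3, 1])
  rsum(arr=[17, 15, 20, 3, 1])
    rsum(arr=[15, 20, 3, 1])
      rsum(arr=[20, 3, 1])
        rsum(arr=[3, 1])
          rsum(arr=[1])
            rsum(arr=[])
            -> return 0
          -> return 1
        -> return 4
      -> return 24
    -> return 39
  -> return 56
-> return 72

Final answer: 72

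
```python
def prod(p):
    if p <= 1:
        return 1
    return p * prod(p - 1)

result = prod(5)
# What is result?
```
Call trace:
prod(p=5)
  prod(p=4)
    prod(p=3)
      prod(p=2)
        prod(p=1)
        -> return 1
      -> return 2
    -> return 6
  -> return 24
-> return 120

Final answer: 120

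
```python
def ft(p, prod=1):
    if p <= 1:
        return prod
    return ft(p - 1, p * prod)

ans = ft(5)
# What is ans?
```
Call trace:
ft(p=5, prod=1)
  ft(p=4, prod=5)
    ft(p=3, prod=20)
      ft(p=2, prod=60)
        ft(p=1, prod=120)
        -> return 120
      -> return 120
    -> return 120
  -> return 120
-> return 120

Final answer: 120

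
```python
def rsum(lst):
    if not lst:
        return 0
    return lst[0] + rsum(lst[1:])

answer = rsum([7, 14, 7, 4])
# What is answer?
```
Call trace:
rsum(lst=[7, 14, 7, 4])
  rsum(lst=[14, 7, 4])
    rsum(lst=[7, 4])
      rsum(lst=[4])
        rsum(lst=[])
        -> return 0
      -> return 4
    -> return 11
  -> return 25
-> return 32

Final answer: 32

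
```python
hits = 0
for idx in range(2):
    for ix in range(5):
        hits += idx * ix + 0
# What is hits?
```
Trace:
  hits=0
  hits=0, idx=0, ix=0
  hits=0, idx=0, ix=1
  hits=0, idx=0, ix=2
  hits=0, idx=0, ix=3
  hits=0, idx=0, ix=4
  hits=0, idx=1, ix=0
  hits=1, idx=1, ix=1
  hits=3, idx=1, ix=2
  hits=6, idx=1, ix=3
  hits=10, idx=1, ix=4

Final answer: 10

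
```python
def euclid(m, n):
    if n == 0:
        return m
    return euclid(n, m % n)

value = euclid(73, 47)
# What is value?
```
Call trace:
euclid(m=73, n=47)
  euclid(m=47, n=26)
    euclid(m=26, n=21)
      euclid(m=21, n=5)
        euclid(m=5, n=1)
          euclid(m=1, n=0)
          -> return 1
        -> return 1
      -> return 1
    -> return 1
  -> return 1
-> return 1

Final answer: 1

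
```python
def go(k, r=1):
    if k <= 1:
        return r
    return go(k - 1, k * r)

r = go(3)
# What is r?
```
Call trace:
go(k=3, r=1)
  go(k=2, r=3)
    go(k=1, r=6)
    -> return 6
  -> return 6
-> return 6

Final answer: 6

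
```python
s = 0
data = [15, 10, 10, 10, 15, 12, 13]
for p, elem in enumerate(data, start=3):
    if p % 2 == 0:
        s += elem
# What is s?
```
Trace:
  s=0
  s=0, p=3, elem=15
  s=10, p=4, elem=10
  s=10, p=5, elem=10
  s=20, p=6, elem=10
  s=20, p=7, elem=15
  s=32, p=8, elem=12
  s=32, p=9, elem=13

Final answer: 32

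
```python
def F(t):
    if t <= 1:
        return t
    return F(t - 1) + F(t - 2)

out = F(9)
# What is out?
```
Call trace (a repeated sub-call is expanded the first time; later identical calls just restate its return value):
F(t=9)
  F(t=8)
    F(t=7)
      F(t=6)
        F(t=5)
          F(t=4)
            F(t=3)
              F(t=2)
                F(t=1)
                -> return 1
                F(t=0)
                -> return 0
              -> return 1
              F(t=1)
              -> return 1
            -> return 2
            F(t=2) -> return 1  (same call as traced above)
          -> return 3
          F(t=3) -> return 2  (same call as traced above)
        -> return 5
        F(t=4) -> return 3  (same call as traced above)
      -> return 8
      F(t=5) -> return 5  (same call as traced above)
    -> return 13
    F(t=6) -> return 8  (same call as traced above)
  -> return 21
  F(t=7) -> return 13  (same call as traced above)
-> return 34

Final answer: 34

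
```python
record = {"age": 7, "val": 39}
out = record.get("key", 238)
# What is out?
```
Trace:
  record={'age': 7, 'val': 39}
  record={'age': 7, 'val': 39}, out=238

Final answer: 238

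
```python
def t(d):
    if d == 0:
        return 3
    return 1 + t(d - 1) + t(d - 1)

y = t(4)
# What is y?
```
Call trace (a repeated sub-call is expanded the first time; later identical calls just restate its return value):
t(d=4)
  t(d=3)
    t(d=2)
      t(d=1)
        t(d=0)
        -> return 3
        t(d=0)
        -> return 3
      -> return 7
      t(d=1) -> return 7  (same call as traced above)
    -> return 15
    t(d=2) -> return 15  (same call as traced above)
  -> return 31
  t(d=3) -> return 31  (same call as traced above)
-> return 63

Final answer: 63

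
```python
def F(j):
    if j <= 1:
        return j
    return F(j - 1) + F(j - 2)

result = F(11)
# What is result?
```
Call trace (a repeated sub-call is expanded the first time; later identical calls just restate its return value):
F(j=11)
  F(j=10)
    F(j=9)
      F(j=8)
        F(j=7)
          F(j=6)
            F(j=5)
              F(j=4)
                F(j=3)
                  F(j=2)
                    F(j=1)
                    -> return 1
                    F(j=0)
                    -> return 0
                  -> return 1
                  F(j=1)
                  -> return 1
                -> return 2
                F(j=2) -> return 1  (same call as traced above)
              -> return 3
              F(j=3) -> return 2  (same call as traced above)
            -> return 5
            F(j=4) -> return 3  (same call as traced above)
          -> return 8
          F(j=5) -> return 5  (same call as traced above)
        -> return 13
        F(j=6) -> return 8  (same call as traced above)
      -> return 21
      F(j=7) -> return 13  (same call as traced above)
    -> return 34
    F(j=8) -> return 21  (same call as traced above)
  -> return 55
  F(j=9) -> return 34  (same call as traced above)
-> return 89

Final answer: 89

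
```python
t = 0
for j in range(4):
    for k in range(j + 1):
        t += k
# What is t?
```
Trace:
  t=0
  t=0, j=0, k=0
  t=0, j=1, k=0
  t=1, j=1, k=1
  t=1, j=2, k=0
  t=2, j=2, k=1
  t=4, j=2, k=2
  t=4, j=3, k=0
  t=5, j=3, k=1
  t=7, j=3, k=2
  t=10, j=3, k=3

Final answer: 10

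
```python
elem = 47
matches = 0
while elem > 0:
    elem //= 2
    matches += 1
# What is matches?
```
Trace:
  elem=47
  elem=47, matches=0
  elem=23, matches=1
  elem=11, matches=2
  elem=5, matches=3
  elem=2, matches=4
  elem=1, matches=5
  elem=0, matches=6

Final answer: 6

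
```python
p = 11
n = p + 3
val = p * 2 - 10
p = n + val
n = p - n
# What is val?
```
Trace:
  p=11
  p=11, n=14
  p=11, n=14, val=12
  p=26, n=14, val=12
  p=26, n=12, val=12

Final answer: 12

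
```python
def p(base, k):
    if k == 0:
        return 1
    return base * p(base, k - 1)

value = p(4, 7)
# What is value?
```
Call trace:
p(base=4, k=7)
  p(base=4, k=6)
    p(base=4, k=5)
      p(base=4, k=4)
        p(base=4, k=3)
          p(base=4, k=2)
            p(base=4, k=1)
              p(base=4, k=0)
              -> return 1
            -> return 4
          -> return 16
        -> return 64
      -> return 256
    -> return 1024
  -> return 4096
-> return 16384

Final answer: 16384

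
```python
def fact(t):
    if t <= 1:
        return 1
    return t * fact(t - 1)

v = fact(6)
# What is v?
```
Call trace:
fact(t=6)
  fact(t=5)
    fact(t=4)
      fact(t=3)
        fact(t=2)
          fact(t=1)
          -> return 1
        -> return 2
      -> return 6
    -> return 24
  -> return 120
-> return 720

Final answer: 720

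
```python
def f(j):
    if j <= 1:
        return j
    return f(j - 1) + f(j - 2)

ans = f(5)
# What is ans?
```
Call trace (a repeated sub-call is expanded the first time; later identical calls just restate its return value):
f(j=5)
  f(j=4)
    f(j=3)
      f(j=2)
        f(j=1)
        -> return 1
        f(j=0)
        -> return 0
      -> return 1
      f(j=1)
      -> return 1
    -> return 2
    f(j=2) -> return 1  (same call as traced above)
  -> return 3
  f(j=3) -> return 2  (same call as traced above)
-> return 5

Final answer: 5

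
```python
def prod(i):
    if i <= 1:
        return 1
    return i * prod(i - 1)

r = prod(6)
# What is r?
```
Call trace:
prod(i=6)
  prod(i=5)
    prod(i=4)
      prod(i=3)
        prod(i=2)
          prod(i=1)
          -> return 1
        -> return 2
      -> return 6
    -> return 24
  -> return 120
-> return 720

Final answer: 720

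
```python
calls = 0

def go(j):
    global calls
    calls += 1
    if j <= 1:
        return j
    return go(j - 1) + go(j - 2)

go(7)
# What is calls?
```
Call trace (a repeated sub-call is expanded the first time; later identical calls just restate its return value):
go(j=7)
  go(j=6)
    go(j=5)
      go(j=4)
        go(j=3)
          go(j=2)
            go(j=1)
            -> return 1
            go(j=0)
            -> return 0
          -> return 1
          go(j=1)
          -> return 1
        -> return 2
        go(j=2) -> return 1  (same call as traced above)
      -> return 3
      go(j=3) -> return 2  (same call as traced above)
    -> return 5
    go(j=4) -> return 3  (same call as traced above)
  -> return 8
  go(j=5) -> return 5  (same call as traced above)
-> return 13

calls is incremented once per call, so count the calls in each subtree. Let C(j) = number of calls made by go(j).
C(0) = C(1) = 1 (base case, no recursion); C(j) = 1 + C(j - 1) + C(j - 2) otherwise.
C(2) = 1 + C(1) + C(0) = 1 + 1 + 1 = 3
C(3) = 1 + C(2) + C(1) = 1 + 3 + 1 = 5
C(4) = 1 + C(3) + C(2) = 1 + 5 + 3 = 9
C(5) = 1 + C(4) + C(3) = 1 + 9 + 5 = 15
C(6) = 1 + C(5) + C(4) = 1 + 15 + 9 = 25
C(7) = 1 + C(6) + C(5) = 1 + 25 + 15 = 41
calls = C(7) = 41

Final answer: 41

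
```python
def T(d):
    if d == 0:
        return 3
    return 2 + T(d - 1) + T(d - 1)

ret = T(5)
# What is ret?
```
Call trace (a repeated sub-call is expanded the first time; later identical calls just restate its return value):
T(d=5)
  T(d=4)
    T(d=3)
      T(d=2)
        T(d=1)
          T(d=0)
          -> return 3
          T(d=0)
          -> return 3
        -> return 8
        T(d=1) -> return 8  (same call as traced above)
      -> return 18
      T(d=2) -> return 18  (same call as traced above)
    -> return 38
    T(d=3) -> return 38  (same call as traced above)
  -> return 78
  T(d=4) -> return 78  (same call as traced above)
-> return 158

Final answer: 158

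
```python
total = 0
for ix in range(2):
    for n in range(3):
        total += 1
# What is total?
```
Trace:
  total=0
  total=1, ix=0, n=0
  total=2, ix=0, n=1
  total=3, ix=0, n=2
  total=4, ix=1, n=0
  total=5, ix=1, n=1
  total=6, ix=1, n=2

Final answer: 6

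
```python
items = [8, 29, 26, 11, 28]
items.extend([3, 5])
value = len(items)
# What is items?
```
Trace:
  items=[8, 29, 26, 11, 28]
  items=[8, 29, 26, 11, 28, 3, 5]
  items=[8, 29, 26, 11, 28, 3, 5], value=7

Final answer: [8, 29, 26, 11, 28, 3, 5]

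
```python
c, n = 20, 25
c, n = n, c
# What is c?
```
Trace:
  c=20, n=25
  c=25, n=20

Final answer: 25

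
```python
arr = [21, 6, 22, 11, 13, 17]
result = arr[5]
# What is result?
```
Trace:
  arr=[21, 6, 22, 11, 13, 17]
  arr=[21, 6, 22, 11, 13, 17], result=17

Final answer: 17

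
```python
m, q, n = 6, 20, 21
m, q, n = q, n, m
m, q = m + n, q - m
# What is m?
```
Trace:
  m=6, q=20, n=21
  m=20, q=21, n=6
  m=26, q=1, n=6

Final answer: 26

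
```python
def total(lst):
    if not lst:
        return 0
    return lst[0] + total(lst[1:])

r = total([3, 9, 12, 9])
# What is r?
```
Call trace:
total(lst=[3, 9, 12, 9])
  total(lst=[9, 12, 9])
    total(lst=[12, 9])
      total(lst=[9])
        total(lst=[])
        -> return 0
      -> return 9
    -> return 21
  -> return 30
-> return 33

Final answer: 33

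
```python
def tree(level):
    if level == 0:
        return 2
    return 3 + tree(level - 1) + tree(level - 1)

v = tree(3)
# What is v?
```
Call trace (a repeated sub-call is expanded the first time; later identical calls just restate its return value):
tree(level=3)
  tree(level=2)
    tree(level=1)
      tree(level=0)
      -> return 2
      tree(level=0)
      -> return 2
    -> return 7
    tree(level=1) -> return 7  (same call as traced above)
  -> return 17
  tree(level=2) -> return 17  (same call as traced above)
-> return 37

Final answer: 37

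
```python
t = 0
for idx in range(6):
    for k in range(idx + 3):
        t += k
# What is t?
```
Trace:
  t=0
  t=0, idx=0, k=0
  t=1, idx=0, k=1
  t=3, idx=0, k=2
  t=3, idx=1, k=0
  t=4, idx=1, k=1
  t=6, idx=1, k=2
  t=9, idx=1, k=3
  t=9, idx=2, k=0
  t=10, idx=2, k=1
  t=12, idx=2, k=2
  t=15, idx=2, k=3
  t=19, idx=2, k=4
  t=19, idx=3, k=0
  t=20, idx=3, k=1
  t=22, idx=3, k=2
  t=25, idx=3, k=3
  t=29, idx=3, k=4
  t=34, idx=3, k=5
  t=34, idx=4, k=0
  t=35, idx=4, k=1
  t=37, idx=4, k=2
  t=40, idx=4, k=3
  t=44, idx=4, k=4
  t=49, idx=4, k=5
  t=55, idx=4, k=6
  t=55, idx=5, k=0
  t=56, idx=5, k=1
  t=58, idx=5, k=2
  t=61, idx=5, k=3
  t=65, idx=5, k=4
  t=70, idx=5, k=5
  t=76, idx=5, k=6
  t=83, idx=5, k=7

Final answer: 83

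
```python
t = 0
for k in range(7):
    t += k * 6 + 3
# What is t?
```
Trace:
  t=0
  t=3, k=0
  t=12, k=1
  t=27, k=2
  t=48, k=3
  t=75, k=4
  t=108, k=5
  t=147, k=6

Final answer: 147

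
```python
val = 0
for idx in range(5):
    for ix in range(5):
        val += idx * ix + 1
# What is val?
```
Trace:
  val=0
  val=1, idx=0, ix=0
  val=2, idx=0, ix=1
  val=3, idx=0, ix=2
  val=4, idx=0, ix=3
  val=5, idx=0, ix=4
  val=6, idx=1, ix=0
  val=8, idx=1, ix=1
  val=11, idx=1, ix=2
  val=15, idx=1, ix=3
  val=20, idx=1, ix=4
  val=21, idx=2, ix=0
  val=24, idx=2, ix=1
  val=29, idx=2, ix=2
  val=36, idx=2, ix=3
  val=45, idx=2, ix=4
  val=46, idx=3, ix=0
  val=50, idx=3, ix=1
  val=57, idx=3, ix=2
  val=67, idx=3, ix=3
  val=80, idx=3, ix=4
  val=81, idx=4, ix=0
  val=86, idx=4, ix=1
  val=95, idx=4, ix=2
  val=108, idx=4, ix=3
  val=125, idx=4, ix=4

Final answer: 125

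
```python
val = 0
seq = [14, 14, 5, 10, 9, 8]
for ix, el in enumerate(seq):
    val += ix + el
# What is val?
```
Trace:
  val=0
  val=14, ix=0, el=14
  val=29, ix=1, el=14
  val=36, ix=2, el=5
  val=49, ix=3, el=10
  val=62, ix=4, el=9
  val=75, ix=5, el=8

Final answer: 75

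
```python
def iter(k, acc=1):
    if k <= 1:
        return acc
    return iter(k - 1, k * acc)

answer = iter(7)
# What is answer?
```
Call trace:
iter(k=7, acc=1)
  iter(k=6, acc=7)
    iter(k=5, acc=42)
      iter(k=4, acc=210)
        iter(k=3, acc=840)
          iter(k=2, acc=2520)
            iter(k=1, acc=5040)
            -> return 5040
          -> return 5040
        -> return 5040
      -> return 5040
    -> return 5040
  -> return 5040
-> return 5040

Final answer: 5040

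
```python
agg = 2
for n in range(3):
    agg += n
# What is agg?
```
Trace:
  agg=2
  agg=2, n=0
  agg=3, n=1
  agg=5, n=2

Final answer: 5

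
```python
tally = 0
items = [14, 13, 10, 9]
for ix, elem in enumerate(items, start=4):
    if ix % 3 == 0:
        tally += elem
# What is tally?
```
Trace:
  tally=0
  tally=0, ix=4, elem=14
  tally=0, ix=5, elem=13
  tally=10, ix=6, elem=10
  tally=10, ix=7, elem=9

Final answer: 10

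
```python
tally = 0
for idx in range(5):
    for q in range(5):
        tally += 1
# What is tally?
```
Trace:
  tally=0
  tally=1, idx=0, q=0
  tally=2, idx=0, q=1
  tally=3, idx=0, q=2
  tally=4, idx=0, q=3
  tally=5, idx=0, q=4
  tally=6, idx=1, q=0
  tally=7, idx=1, q=1
  tally=8, idx=1, q=2
  tally=9, idx=1, q=3
  tally=10, idx=1, q=4
  tally=11, idx=2, q=0
  tally=12, idx=2, q=1
  tally=13, idx=2, q=2
  tally=14, idx=2, q=3
  tally=15, idx=2, q=4
  tally=16, idx=3, q=0
  tally=17, idx=3, q=1
  tally=18, idx=3, q=2
  tally=19, idx=3, q=3
  tally=20, idx=3, q=4
  tally=21, idx=4, q=0
  tally=22, idx=4, q=1
  tally=23, idx=4, q=2
  tally=24, idx=4, q=3
  tally=25, idx=4, q=4

Final answer: 25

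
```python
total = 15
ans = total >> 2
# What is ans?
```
Trace:
  total=15
  total=15, ans=3

Final answer: 3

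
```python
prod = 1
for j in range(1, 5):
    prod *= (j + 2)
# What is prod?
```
Trace:
  prod=1
  prod=3, j=1
  prod=12, j=2
  prod=60, j=3
  prod=360, j=4

Final answer: 360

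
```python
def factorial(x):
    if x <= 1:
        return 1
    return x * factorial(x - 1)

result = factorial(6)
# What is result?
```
Call trace:
factorial(x=6)
  factorial(x=5)
    factorial(x=4)
      factorial(x=3)
        factorial(x=2)
          factorial(x=1)
          -> return 1
        -> return 2
      -> return 6
    -> return 24
  -> return 120
-> return 720

Final answer: 720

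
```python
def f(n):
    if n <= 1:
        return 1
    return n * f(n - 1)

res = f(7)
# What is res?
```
Call trace:
f(n=7)
  f(n=6)
    f(n=5)
      f(n=4)
        f(n=3)
          f(n=2)
            f(n=1)
            -> return 1
          -> return 2
        -> return 6
      -> return 24
    -> return 120
  -> return 720
-> return 5040

Final answer: 5040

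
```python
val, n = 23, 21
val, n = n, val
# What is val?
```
Trace:
  val=23, n=21
  val=21, n=23

Final answer: 21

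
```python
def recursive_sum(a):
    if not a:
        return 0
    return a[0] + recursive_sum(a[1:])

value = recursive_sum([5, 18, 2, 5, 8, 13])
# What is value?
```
Call trace:
recursive_sum(a=[5, 18, 2, 5, 8, 13])
  recursive_sum(a=[18, 2, 5, 8, 13])
    recursive_sum(a=[2, 5, 8, 13])
      recursive_sum(a=[5, 8, 13])
        recursive_sum(a=[8, 13])
          recursive_sum(a=[13])
            recursive_sum(a=[])
            -> return 0
          -> return 13
        -> return 21
      -> return 26
    -> return 28
  -> return 46
-> return 51

Final answer: 51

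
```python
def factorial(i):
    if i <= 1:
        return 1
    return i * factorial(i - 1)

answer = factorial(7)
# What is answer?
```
Call trace:
factorial(i=7)
  factorial(i=6)
    factorial(i=5)
      factorial(i=4)
        factorial(i=3)
          factorial(i=2)
            factorial(i=1)
            -> return 1
          -> return 2
        -> return 6
      -> return 24
    -> return 120
  -> return 720
-> return 5040

Final answer: 5040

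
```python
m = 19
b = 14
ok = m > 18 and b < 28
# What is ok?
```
Trace:
  m=19
  m=19, b=14
  m=19, b=14, ok=True

Final answer: True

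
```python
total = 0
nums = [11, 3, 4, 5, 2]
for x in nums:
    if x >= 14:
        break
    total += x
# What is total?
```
Trace:
  total=0
  total=11, x=11
  total=14, x=3
  total=18, x=4
  total=23, x=5
  total=25, x=2

Final answer: 25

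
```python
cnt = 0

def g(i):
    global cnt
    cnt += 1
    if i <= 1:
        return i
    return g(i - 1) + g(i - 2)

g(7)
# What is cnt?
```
Call trace (a repeated sub-call is expanded the first time; later identical calls just restate its return value):
g(i=7)
  g(i=6)
    g(i=5)
      g(i=4)
        g(i=3)
          g(i=2)
            g(i=1)
            -> return 1
            g(i=0)
            -> return 0
          -> return 1
          g(i=1)
          -> return 1
        -> return 2
        g(i=2) -> return 1  (same call as traced above)
      -> return 3
      g(i=3) -> return 2  (same call as traced above)
    -> return 5
    g(i=4) -> return 3  (same call as traced above)
  -> return 8
  g(i=5) -> return 5  (same call as traced above)
-> return 13

cnt is incremented once per call, so count the calls in each subtree. Let C(i) = number of calls made by g(i).
C(0) = C(1) = 1 (base case, no recursion); C(i) = 1 + C(i - 1) + C(i - 2) otherwise.
C(2) = 1 + C(1) + C(0) = 1 + 1 + 1 = 3
C(3) = 1 + C(2) + C(1) = 1 + 3 + 1 = 5
C(4) = 1 + C(3) + C(2) = 1 + 5 + 3 = 9
C(5) = 1 + C(4) + C(3) = 1 + 9 + 5 = 15
C(6) = 1 + C(5) + C(4) = 1 + 15 + 9 = 25
C(7) = 1 + C(6) + C(5) = 1 + 25 + 15 = 41
cnt = C(7) = 41

Final answer: 41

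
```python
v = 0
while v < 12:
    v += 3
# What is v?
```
Trace:
  v=0
  v=3
  v=6
  v=9
  v=12

Final answer: 12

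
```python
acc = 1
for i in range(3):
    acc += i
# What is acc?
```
Trace:
  acc=1
  acc=1, i=0
  acc=2, i=1
  acc=4, i=2

Final answer: 4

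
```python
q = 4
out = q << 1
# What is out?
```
Trace:
  q=4
  q=4, out=8

Final answer: 8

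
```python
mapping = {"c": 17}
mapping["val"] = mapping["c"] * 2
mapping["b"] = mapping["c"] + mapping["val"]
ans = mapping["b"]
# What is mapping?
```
Trace:
  mapping={'c': 17}
  mapping={'c': 17, 'val': 34}
  mapping={'c': 17, 'val': 34, 'b': 51}
  mapping={'c': 17, 'val': 34, 'b': 51}, ans=51

Final answer: {'c': 17, 'val': 34, 'b': 51}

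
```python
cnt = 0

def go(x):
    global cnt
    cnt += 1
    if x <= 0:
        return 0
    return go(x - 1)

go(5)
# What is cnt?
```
Call trace:
go(x=5)
  go(x=4)
    go(x=3)
      go(x=2)
        go(x=1)
          go(x=0)
          -> return 0
        -> return 0
      -> return 0
    -> return 0
  -> return 0
-> return 0

cnt is incremented once per call. go is entered once for each x = 5, 4, 3, 2, 1, 0 (the x <= 0 call returns without recursing), i.e. 5 + 1 calls.
cnt = 6

Final answer: 6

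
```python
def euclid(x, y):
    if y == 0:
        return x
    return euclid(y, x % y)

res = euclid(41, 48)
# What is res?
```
Call trace:
euclid(x=41, y=48)
  euclid(x=48, y=41)
    euclid(x=41, y=7)
      euclid(x=7, y=6)
        euclid(x=6, y=1)
          euclid(x=1, y=0)
          -> return 1
        -> return 1
      -> return 1
    -> return 1
  -> return 1
-> return 1

Final answer: 1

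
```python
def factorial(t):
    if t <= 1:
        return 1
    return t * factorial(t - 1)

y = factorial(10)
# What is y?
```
Call trace:
factorial(t=10)
  factorial(t=9)
    factorial(t=8)
      factorial(t=7)
        factorial(t=6)
          factorial(t=5)
            factorial(t=4)
              factorial(t=3)
                factorial(t=2)
                  factorial(t=1)
                  -> return 1
                -> return 2
              -> return 6
            -> return 24
          -> return 120
        -> return 720
      -> return 5040
    -> return 40320
  -> return 362880
-> return 3628800

Final answer: 3628800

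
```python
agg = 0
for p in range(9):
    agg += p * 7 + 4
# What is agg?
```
Trace:
  agg=0
  agg=4, p=0
  agg=15, p=1
  agg=33, p=2
  agg=58, p=3
  agg=90, p=4
  agg=129, p=5
  agg=175, p=6
  agg=228, p=7
  agg=288, p=8

Final answer: 288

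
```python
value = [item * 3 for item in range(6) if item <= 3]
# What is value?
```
Trace:
  item=0
  item=1
  item=2
  item=3
  item=4
  item=5
  value=[0, 3, 6, 9]

Final answer: [0, 3, 6, 9]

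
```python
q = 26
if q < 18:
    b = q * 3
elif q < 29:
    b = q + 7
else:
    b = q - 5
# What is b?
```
Trace:
  q=26
  q=26, b=33

Final answer: 33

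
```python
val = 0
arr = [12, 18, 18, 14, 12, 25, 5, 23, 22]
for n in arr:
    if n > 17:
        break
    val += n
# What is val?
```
Trace:
  val=0
  val=12, n=12
  val=12, n=18

Final answer: 12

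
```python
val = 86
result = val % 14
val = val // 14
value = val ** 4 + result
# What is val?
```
Trace:
  val=86
  val=86, result=2
  val=6, result=2
  val=6, result=2, value=1298

Final answer: 6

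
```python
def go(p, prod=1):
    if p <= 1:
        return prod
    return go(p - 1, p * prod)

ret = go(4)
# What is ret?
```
Call trace:
go(p=4, prod=1)
  go(p=3, prod=4)
    go(p=2, prod=12)
      go(p=1, prod=24)
      -> return 24
    -> return 24
  -> return 24
-> return 24

Final answer: 24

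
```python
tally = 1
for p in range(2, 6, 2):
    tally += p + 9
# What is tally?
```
Trace:
  tally=1
  tally=12, p=2
  tally=25, p=4

Final answer: 25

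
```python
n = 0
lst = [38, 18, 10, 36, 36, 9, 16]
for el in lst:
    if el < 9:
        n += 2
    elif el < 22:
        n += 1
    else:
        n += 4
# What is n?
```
Trace:
  n=0
  n=4, el=38
  n=5, el=18
  n=6, el=10
  n=10, el=36
  n=14, el=36
  n=15, el=9
  n=16, el=16

Final answer: 16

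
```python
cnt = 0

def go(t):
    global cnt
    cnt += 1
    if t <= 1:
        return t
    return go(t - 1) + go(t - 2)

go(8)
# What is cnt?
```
Call trace (a repeated sub-call is expanded the first time; later identical calls just restate its return value):
go(t=8)
  go(t=7)
    go(t=6)
      go(t=5)
        go(t=4)
          go(t=3)
            go(t=2)
              go(t=1)
              -> return 1
              go(t=0)
              -> return 0
            -> return 1
            go(t=1)
            -> return 1
          -> return 2
          go(t=2) -> return 1  (same call as traced above)
        -> return 3
        go(t=3) -> return 2  (same call as traced above)
      -> return 5
      go(t=4) -> return 3  (same call as traced above)
    -> return 8
    go(t=5) -> return 5  (same call as traced above)
  -> return 13
  go(t=6) -> return 8  (same call as traced above)
-> return 21

cnt is incremented once per call, so count the calls in each subtree. Let C(t) = number of calls made by go(t).
C(0) = C(1) = 1 (base case, no recursion); C(t) = 1 + C(t - 1) + C(t - 2) otherwise.
C(2) = 1 + C(1) + C(0) = 1 + 1 + 1 = 3
C(3) = 1 + C(2) + C(1) = 1 + 3 + 1 = 5
C(4) = 1 + C(3) + C(2) = 1 + 5 + 3 = 9
C(5) = 1 + C(4) + C(3) = 1 + 9 + 5 = 15
C(6) = 1 + C(5) + C(4) = 1 + 15 + 9 = 25
C(7) = 1 + C(6) + C(5) = 1 + 25 + 15 = 41
C(8) = 1 + C(7) + C(6) = 1 + 41 + 25 = 67
cnt = C(8) = 67

Final answer: 67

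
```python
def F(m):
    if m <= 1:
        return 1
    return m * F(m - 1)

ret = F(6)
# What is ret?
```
Call trace:
F(m=6)
  F(m=5)
    F(m=4)
      F(m=3)
        F(m=2)
          F(m=1)
          -> return 1
        -> return 2
      -> return 6
    -> return 24
  -> return 120
-> return 720

Final answer: 720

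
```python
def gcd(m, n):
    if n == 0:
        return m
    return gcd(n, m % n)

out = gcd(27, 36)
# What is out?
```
Call trace:
gcd(m=27, n=36)
  gcd(m=36, n=27)
    gcd(m=27, n=9)
      gcd(m=9, n=0)
      -> return 9
    -> return 9
  -> return 9
-> return 9

Final answer: 9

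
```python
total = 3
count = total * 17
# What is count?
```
Trace:
  total=3
  total=3, count=51

Final answer: 51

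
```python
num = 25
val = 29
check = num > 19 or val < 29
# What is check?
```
Trace:
  num=25
  num=25, val=29
  num=25, val=29, check=True

Final answer: True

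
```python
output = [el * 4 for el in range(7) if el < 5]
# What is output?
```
Trace:
  el=0
  el=1
  el=2
  el=3
  el=4
  el=5
  el=6
  output=[0, 4, 8, 12, 16]

Final answer: [0, 4, 8, 12, 16]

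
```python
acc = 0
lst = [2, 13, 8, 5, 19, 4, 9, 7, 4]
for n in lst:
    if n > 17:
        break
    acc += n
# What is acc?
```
Trace:
  acc=0
  acc=2, n=2
  acc=15, n=13
  acc=23, n=8
  acc=28, n=5
  acc=28, n=19

Final answer: 28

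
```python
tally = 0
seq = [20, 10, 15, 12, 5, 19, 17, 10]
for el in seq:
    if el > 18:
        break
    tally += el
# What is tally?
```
Trace:
  tally=0
  tally=0, el=20

Final answer: 0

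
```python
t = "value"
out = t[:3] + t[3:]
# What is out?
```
Trace:
  t='value'
  t='value', out='value'

Final answer: 'value'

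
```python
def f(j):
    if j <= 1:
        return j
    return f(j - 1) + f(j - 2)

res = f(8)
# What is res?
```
Call trace (a repeated sub-call is expanded the first time; later identical calls just restate its return value):
f(j=8)
  f(j=7)
    f(j=6)
      f(j=5)
        f(j=4)
          f(j=3)
            f(j=2)
              f(j=1)
              -> return 1
              f(j=0)
              -> return 0
            -> return 1
            f(j=1)
            -> return 1
          -> return 2
          f(j=2) -> return 1  (same call as traced above)
        -> return 3
        f(j=3) -> return 2  (same call as traced above)
      -> return 5
      f(j=4) -> return 3  (same call as traced above)
    -> return 8
    f(j=5) -> return 5  (same call as traced above)
  -> return 13
  f(j=6) -> return 8  (same call as traced above)
-> return 21

Final answer: 21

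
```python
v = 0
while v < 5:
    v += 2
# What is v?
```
Trace:
  v=0
  v=2
  v=4
  v=6

Final answer: 6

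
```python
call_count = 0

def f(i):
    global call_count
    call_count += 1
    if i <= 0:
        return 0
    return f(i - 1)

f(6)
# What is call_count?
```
Call trace:
f(i=6)
  f(i=5)
    f(i=4)
      f(i=3)
        f(i=2)
          f(i=1)
            f(i=0)
            -> return 0
          -> return 0
        -> return 0
      -> return 0
    -> return 0
  -> return 0
-> return 0

call_count is incremented once per call. f is entered once for each i = 6, 5, 4, 3, 2, 1, 0 (the i <= 0 call returns without recursing), i.e. 6 + 1 calls.
call_count = 7

Final answer: 7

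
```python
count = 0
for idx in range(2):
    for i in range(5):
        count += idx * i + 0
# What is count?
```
Trace:
  count=0
  count=0, idx=0, i=0
  count=0, idx=0, i=1
  count=0, idx=0, i=2
  count=0, idx=0, i=3
  count=0, idx=0, i=4
  count=0, idx=1, i=0
  count=1, idx=1, i=1
  count=3, idx=1, i=2
  count=6, idx=1, i=3
  count=10, idx=1, i=4

Final answer: 10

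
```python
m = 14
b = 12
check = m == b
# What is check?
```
Trace:
  m=14
  m=14, b=12
  m=14, b=12, check=False

Final answer: False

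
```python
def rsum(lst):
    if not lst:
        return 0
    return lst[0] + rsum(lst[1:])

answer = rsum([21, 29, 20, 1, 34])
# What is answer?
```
Call trace:
rsum(lst=[21, 29, 20, 1, 34])
  rsum(lst=[29, 20, 1, 34])
    rsum(lst=[20, 1, 34])
      rsum(lst=[1, 34])
        rsum(lst=[34])
          rsum(lst=[])
          -> return 0
        -> return 34
      -> return 35
    -> return 55
  -> return 84
-> return 105

Final answer: 105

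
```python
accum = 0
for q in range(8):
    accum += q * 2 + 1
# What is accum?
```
Trace:
  accum=0
  accum=1, q=0
  accum=4, q=1
  accum=9, q=2
  accum=16, q=3
  accum=25, q=4
  accum=36, q=5
  accum=49, q=6
  accum=64, q=7

Final answer: 64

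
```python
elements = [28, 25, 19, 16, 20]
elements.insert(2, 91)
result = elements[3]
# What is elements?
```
Trace:
  elements=[28, 25, 19, 16, 20]
  elements=[28, 25, 91, 19, 16, 20]
  elements=[28, 25, 91, 19, 16, 20], result=19

Final answer: [28, 25, 91, 19, 16, 20]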